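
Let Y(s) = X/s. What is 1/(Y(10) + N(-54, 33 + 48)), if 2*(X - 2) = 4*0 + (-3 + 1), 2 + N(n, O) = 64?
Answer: 10/621 ≈ 0.016103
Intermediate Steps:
N(n, O) = 62 (N(n, O) = -2 + 64 = 62)
X = 1 (X = 2 + (4*0 + (-3 + 1))/2 = 2 + (0 - 2)/2 = 2 + (½)*(-2) = 2 - 1 = 1)
Y(s) = 1/s
1/(Y(10) + N(-54, 33 + 48)) = 1/(1/10 + 62) = 1/(⅒ + 62) = 1/(621/10) = 10/621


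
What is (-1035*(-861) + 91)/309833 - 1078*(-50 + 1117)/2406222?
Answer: 127722116851/53251927209 ≈ 2.3984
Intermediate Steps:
(-1035*(-861) + 91)/309833 - 1078*(-50 + 1117)/2406222 = (891135 + 91)*(1/309833) - 1078*1067*(1/2406222) = 891226*(1/309833) - 1150226*1/2406222 = 891226/309833 - 82159/171873 = 127722116851/53251927209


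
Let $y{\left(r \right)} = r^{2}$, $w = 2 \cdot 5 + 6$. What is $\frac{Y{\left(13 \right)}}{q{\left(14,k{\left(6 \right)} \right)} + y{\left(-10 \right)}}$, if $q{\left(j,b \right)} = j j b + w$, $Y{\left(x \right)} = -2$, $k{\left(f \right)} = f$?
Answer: $- \frac{1}{646} \approx -0.001548$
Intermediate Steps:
$w = 16$ ($w = 10 + 6 = 16$)
$q{\left(j,b \right)} = 16 + b j^{2}$ ($q{\left(j,b \right)} = j j b + 16 = j^{2} b + 16 = b j^{2} + 16 = 16 + b j^{2}$)
$\frac{Y{\left(13 \right)}}{q{\left(14,k{\left(6 \right)} \right)} + y{\left(-10 \right)}} = - \frac{2}{\left(16 + 6 \cdot 14^{2}\right) + \left(-10\right)^{2}} = - \frac{2}{\left(16 + 6 \cdot 196\right) + 100} = - \frac{2}{\left(16 + 1176\right) + 100} = - \frac{2}{1192 + 100} = - \frac{2}{1292} = \left(-2\right) \frac{1}{1292} = - \frac{1}{646}$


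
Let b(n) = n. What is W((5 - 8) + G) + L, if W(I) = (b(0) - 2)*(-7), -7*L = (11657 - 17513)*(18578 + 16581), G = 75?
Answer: 205891202/7 ≈ 2.9413e+7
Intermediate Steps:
L = 205891104/7 (L = -(11657 - 17513)*(18578 + 16581)/7 = -(-5856)*35159/7 = -⅐*(-205891104) = 205891104/7 ≈ 2.9413e+7)
W(I) = 14 (W(I) = (0 - 2)*(-7) = -2*(-7) = 14)
W((5 - 8) + G) + L = 14 + 205891104/7 = 205891202/7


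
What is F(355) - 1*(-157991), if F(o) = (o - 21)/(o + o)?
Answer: 56086972/355 ≈ 1.5799e+5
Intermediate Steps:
F(o) = (-21 + o)/(2*o) (F(o) = (-21 + o)/((2*o)) = (-21 + o)*(1/(2*o)) = (-21 + o)/(2*o))
F(355) - 1*(-157991) = (½)*(-21 + 355)/355 - 1*(-157991) = (½)*(1/355)*334 + 157991 = 167/355 + 157991 = 56086972/355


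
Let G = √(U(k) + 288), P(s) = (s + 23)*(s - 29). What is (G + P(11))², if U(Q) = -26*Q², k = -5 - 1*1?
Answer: 373896 - 22032*I*√2 ≈ 3.739e+5 - 31158.0*I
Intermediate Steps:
k = -6 (k = -5 - 1 = -6)
P(s) = (-29 + s)*(23 + s) (P(s) = (23 + s)*(-29 + s) = (-29 + s)*(23 + s))
G = 18*I*√2 (G = √(-26*(-6)² + 288) = √(-26*36 + 288) = √(-936 + 288) = √(-648) = 18*I*√2 ≈ 25.456*I)
(G + P(11))² = (18*I*√2 + (-667 + 11² - 6*11))² = (18*I*√2 + (-667 + 121 - 66))² = (18*I*√2 - 612)² = (-612 + 18*I*√2)²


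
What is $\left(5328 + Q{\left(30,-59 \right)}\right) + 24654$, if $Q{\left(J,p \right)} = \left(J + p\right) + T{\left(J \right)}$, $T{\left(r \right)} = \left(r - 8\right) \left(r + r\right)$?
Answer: $31273$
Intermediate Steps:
$T{\left(r \right)} = 2 r \left(-8 + r\right)$ ($T{\left(r \right)} = \left(-8 + r\right) 2 r = 2 r \left(-8 + r\right)$)
$Q{\left(J,p \right)} = J + p + 2 J \left(-8 + J\right)$ ($Q{\left(J,p \right)} = \left(J + p\right) + 2 J \left(-8 + J\right) = J + p + 2 J \left(-8 + J\right)$)
$\left(5328 + Q{\left(30,-59 \right)}\right) + 24654 = \left(5328 + \left(30 - 59 + 2 \cdot 30 \left(-8 + 30\right)\right)\right) + 24654 = \left(5328 + \left(30 - 59 + 2 \cdot 30 \cdot 22\right)\right) + 24654 = \left(5328 + \left(30 - 59 + 1320\right)\right) + 24654 = \left(5328 + 1291\right) + 24654 = 6619 + 24654 = 31273$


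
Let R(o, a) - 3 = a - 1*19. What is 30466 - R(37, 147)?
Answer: 30335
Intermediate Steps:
R(o, a) = -16 + a (R(o, a) = 3 + (a - 1*19) = 3 + (a - 19) = 3 + (-19 + a) = -16 + a)
30466 - R(37, 147) = 30466 - (-16 + 147) = 30466 - 1*131 = 30466 - 131 = 30335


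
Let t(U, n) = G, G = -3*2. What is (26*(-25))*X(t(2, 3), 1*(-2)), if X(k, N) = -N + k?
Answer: 2600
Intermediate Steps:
G = -6
t(U, n) = -6
X(k, N) = k - N
(26*(-25))*X(t(2, 3), 1*(-2)) = (26*(-25))*(-6 - (-2)) = -650*(-6 - 1*(-2)) = -650*(-6 + 2) = -650*(-4) = 2600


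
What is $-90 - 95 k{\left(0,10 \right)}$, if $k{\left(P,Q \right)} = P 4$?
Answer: $-90$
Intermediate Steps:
$k{\left(P,Q \right)} = 4 P$
$-90 - 95 k{\left(0,10 \right)} = -90 - 95 \cdot 4 \cdot 0 = -90 - 0 = -90 + 0 = -90$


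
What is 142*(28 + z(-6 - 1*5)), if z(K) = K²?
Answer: 21158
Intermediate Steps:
142*(28 + z(-6 - 1*5)) = 142*(28 + (-6 - 1*5)²) = 142*(28 + (-6 - 5)²) = 142*(28 + (-11)²) = 142*(28 + 121) = 142*149 = 21158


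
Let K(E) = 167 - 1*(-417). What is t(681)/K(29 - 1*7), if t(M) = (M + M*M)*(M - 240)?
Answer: 102409461/292 ≈ 3.5072e+5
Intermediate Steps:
K(E) = 584 (K(E) = 167 + 417 = 584)
t(M) = (-240 + M)*(M + M**2) (t(M) = (M + M**2)*(-240 + M) = (-240 + M)*(M + M**2))
t(681)/K(29 - 1*7) = (681*(-240 + 681**2 - 239*681))/584 = (681*(-240 + 463761 - 162759))*(1/584) = (681*300762)*(1/584) = 204818922*(1/584) = 102409461/292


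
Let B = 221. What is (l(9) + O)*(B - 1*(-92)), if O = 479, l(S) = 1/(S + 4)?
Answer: 1949364/13 ≈ 1.4995e+5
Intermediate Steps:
l(S) = 1/(4 + S)
(l(9) + O)*(B - 1*(-92)) = (1/(4 + 9) + 479)*(221 - 1*(-92)) = (1/13 + 479)*(221 + 92) = (1/13 + 479)*313 = (6228/13)*313 = 1949364/13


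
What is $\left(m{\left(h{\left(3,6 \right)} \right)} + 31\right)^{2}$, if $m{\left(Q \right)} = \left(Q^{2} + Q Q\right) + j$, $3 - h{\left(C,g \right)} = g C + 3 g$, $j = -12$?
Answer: $4826809$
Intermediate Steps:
$h{\left(C,g \right)} = 3 - 3 g - C g$ ($h{\left(C,g \right)} = 3 - \left(g C + 3 g\right) = 3 - \left(C g + 3 g\right) = 3 - \left(3 g + C g\right) = 3 - 3 g - C g$)
$m{\left(Q \right)} = -12 + 2 Q^{2}$ ($m{\left(Q \right)} = \left(Q^{2} + Q Q\right) - 12 = \left(Q^{2} + Q^{2}\right) - 12 = 2 Q^{2} - 12 = -12 + 2 Q^{2}$)
$\left(m{\left(h{\left(3,6 \right)} \right)} + 31\right)^{2} = \left(\left(-12 + 2 \left(3 - 18 - 3 \cdot 6\right)^{2}\right) + 31\right)^{2} = \left(\left(-12 + 2 \left(3 - 18 - 18\right)^{2}\right) + 31\right)^{2} = \left(\left(-12 + 2 \left(-33\right)^{2}\right) + 31\right)^{2} = \left(\left(-12 + 2 \cdot 1089\right) + 31\right)^{2} = \left(\left(-12 + 2178\right) + 31\right)^{2} = \left(2166 + 31\right)^{2} = 2197^{2} = 4826809$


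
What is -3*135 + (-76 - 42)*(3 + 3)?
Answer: -1113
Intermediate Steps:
-3*135 + (-76 - 42)*(3 + 3) = -405 - 118*6 = -405 - 708 = -1113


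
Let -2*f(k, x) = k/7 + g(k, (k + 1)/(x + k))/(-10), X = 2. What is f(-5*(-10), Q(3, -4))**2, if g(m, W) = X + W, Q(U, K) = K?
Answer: 483956001/41473600 ≈ 11.669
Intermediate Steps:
g(m, W) = 2 + W
f(k, x) = 1/10 - k/14 + (1 + k)/(20*(k + x)) (f(k, x) = -(k/7 + (2 + (k + 1)/(x + k))/(-10))/2 = -(k*(1/7) + (2 + (1 + k)/(k + x))*(-1/10))/2 = -(k/7 + (2 + (1 + k)/(k + x))*(-1/10))/2 = -(k/7 + (-1/5 - (1 + k)/(10*(k + x))))/2 = -(-1/5 + k/7 - (1 + k)/(10*(k + x)))/2 = 1/10 - k/14 + (1 + k)/(20*(k + x)))
f(-5*(-10), Q(3, -4))**2 = (1/10 - (-5)*(-10)/14 + (1 - 5*(-10))/(20*(-5*(-10) - 4)))**2 = (1/10 - 1/14*50 + (1 + 50)/(20*(50 - 4)))**2 = (1/10 - 25/7 + (1/20)*51/46)**2 = (1/10 - 25/7 + (1/20)*(1/46)*51)**2 = (1/10 - 25/7 + 51/920)**2 = (-21999/6440)**2 = 483956001/41473600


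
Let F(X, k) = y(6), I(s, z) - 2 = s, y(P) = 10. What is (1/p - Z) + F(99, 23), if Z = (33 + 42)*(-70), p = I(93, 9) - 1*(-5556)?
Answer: 29724261/5651 ≈ 5260.0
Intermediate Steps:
I(s, z) = 2 + s
p = 5651 (p = (2 + 93) - 1*(-5556) = 95 + 5556 = 5651)
F(X, k) = 10
Z = -5250 (Z = 75*(-70) = -5250)
(1/p - Z) + F(99, 23) = (1/5651 - 1*(-5250)) + 10 = (1/5651 + 5250) + 10 = 29667751/5651 + 10 = 29724261/5651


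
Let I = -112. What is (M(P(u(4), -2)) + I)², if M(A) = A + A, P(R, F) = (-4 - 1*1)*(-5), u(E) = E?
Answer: 3844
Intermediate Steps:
P(R, F) = 25 (P(R, F) = (-4 - 1)*(-5) = -5*(-5) = 25)
M(A) = 2*A
(M(P(u(4), -2)) + I)² = (2*25 - 112)² = (50 - 112)² = (-62)² = 3844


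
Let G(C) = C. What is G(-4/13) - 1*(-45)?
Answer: 581/13 ≈ 44.692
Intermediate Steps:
G(-4/13) - 1*(-45) = -4/13 - 1*(-45) = -4*1/13 + 45 = -4/13 + 45 = 581/13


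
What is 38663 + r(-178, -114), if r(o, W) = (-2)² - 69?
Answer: 38598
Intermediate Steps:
r(o, W) = -65 (r(o, W) = 4 - 69 = -65)
38663 + r(-178, -114) = 38663 - 65 = 38598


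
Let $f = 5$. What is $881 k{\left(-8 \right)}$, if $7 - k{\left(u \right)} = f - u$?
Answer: $-5286$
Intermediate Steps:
$k{\left(u \right)} = 2 + u$ ($k{\left(u \right)} = 7 - \left(5 - u\right) = 7 + \left(-5 + u\right) = 2 + u$)
$881 k{\left(-8 \right)} = 881 \left(2 - 8\right) = 881 \left(-6\right) = -5286$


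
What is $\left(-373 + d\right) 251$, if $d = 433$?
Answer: $15060$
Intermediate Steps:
$\left(-373 + d\right) 251 = \left(-373 + 433\right) 251 = 60 \cdot 251 = 15060$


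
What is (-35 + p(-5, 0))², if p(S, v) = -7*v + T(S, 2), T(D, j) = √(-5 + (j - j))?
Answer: (35 - I*√5)² ≈ 1220.0 - 156.52*I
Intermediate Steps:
T(D, j) = I*√5 (T(D, j) = √(-5 + 0) = √(-5) = I*√5)
p(S, v) = -7*v + I*√5
(-35 + p(-5, 0))² = (-35 + (-7*0 + I*√5))² = (-35 + (0 + I*√5))² = (-35 + I*√5)²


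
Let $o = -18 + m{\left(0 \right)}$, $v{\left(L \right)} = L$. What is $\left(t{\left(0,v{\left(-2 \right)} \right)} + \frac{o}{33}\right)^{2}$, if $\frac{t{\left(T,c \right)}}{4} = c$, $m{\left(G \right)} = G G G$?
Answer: $\frac{8836}{121} \approx 73.025$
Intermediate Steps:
$m{\left(G \right)} = G^{3}$ ($m{\left(G \right)} = G^{2} G = G^{3}$)
$t{\left(T,c \right)} = 4 c$
$o = -18$ ($o = -18 + 0^{3} = -18 + 0 = -18$)
$\left(t{\left(0,v{\left(-2 \right)} \right)} + \frac{o}{33}\right)^{2} = \left(4 \left(-2\right) - \frac{18}{33}\right)^{2} = \left(-8 - \frac{6}{11}\right)^{2} = \left(- \frac{94}{11}\right)^{2} = \frac{8836}{121}$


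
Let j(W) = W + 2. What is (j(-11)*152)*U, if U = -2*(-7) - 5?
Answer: -12312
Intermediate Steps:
j(W) = 2 + W
U = 9 (U = 14 - 5 = 9)
(j(-11)*152)*U = ((2 - 11)*152)*9 = -9*152*9 = -1368*9 = -12312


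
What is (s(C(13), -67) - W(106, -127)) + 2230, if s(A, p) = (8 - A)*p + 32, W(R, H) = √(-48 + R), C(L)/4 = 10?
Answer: 4406 - √58 ≈ 4398.4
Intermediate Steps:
C(L) = 40 (C(L) = 4*10 = 40)
s(A, p) = 32 + p*(8 - A) (s(A, p) = p*(8 - A) + 32 = 32 + p*(8 - A))
(s(C(13), -67) - W(106, -127)) + 2230 = ((32 + 8*(-67) - 1*40*(-67)) - √(-48 + 106)) + 2230 = ((32 - 536 + 2680) - √58) + 2230 = (2176 - √58) + 2230 = 4406 - √58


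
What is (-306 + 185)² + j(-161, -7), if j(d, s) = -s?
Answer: 14648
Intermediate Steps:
(-306 + 185)² + j(-161, -7) = (-306 + 185)² - 1*(-7) = (-121)² + 7 = 14641 + 7 = 14648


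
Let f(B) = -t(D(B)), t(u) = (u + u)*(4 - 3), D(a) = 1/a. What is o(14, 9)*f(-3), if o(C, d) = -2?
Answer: -4/3 ≈ -1.3333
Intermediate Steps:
D(a) = 1/a
t(u) = 2*u (t(u) = (2*u)*1 = 2*u)
f(B) = -2/B
o(14, 9)*f(-3) = -(-4)/(-3) = -(-4)*(-1)/3 = -2*⅔ = -4/3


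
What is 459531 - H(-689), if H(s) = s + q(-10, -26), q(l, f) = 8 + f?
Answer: 460238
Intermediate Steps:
H(s) = -18 + s (H(s) = s + (8 - 26) = s - 18 = -18 + s)
459531 - H(-689) = 459531 - (-18 - 689) = 459531 - 1*(-707) = 459531 + 707 = 460238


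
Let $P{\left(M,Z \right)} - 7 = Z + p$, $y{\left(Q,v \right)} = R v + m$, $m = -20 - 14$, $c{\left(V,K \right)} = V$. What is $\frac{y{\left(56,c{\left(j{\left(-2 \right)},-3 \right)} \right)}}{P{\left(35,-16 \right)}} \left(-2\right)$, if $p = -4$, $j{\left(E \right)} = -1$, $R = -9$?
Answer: $- \frac{50}{13} \approx -3.8462$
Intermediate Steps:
$m = -34$ ($m = -20 - 14 = -34$)
$y{\left(Q,v \right)} = -34 - 9 v$ ($y{\left(Q,v \right)} = - 9 v - 34 = -34 - 9 v$)
$P{\left(M,Z \right)} = 3 + Z$ ($P{\left(M,Z \right)} = 7 + \left(Z - 4\right) = 7 + \left(-4 + Z\right) = 3 + Z$)
$\frac{y{\left(56,c{\left(j{\left(-2 \right)},-3 \right)} \right)}}{P{\left(35,-16 \right)}} \left(-2\right) = \frac{-34 - -9}{3 - 16} \left(-2\right) = \frac{-34 + 9}{-13} \left(-2\right) = \left(-25\right) \left(- \frac{1}{13}\right) \left(-2\right) = \frac{25}{13} \left(-2\right) = - \frac{50}{13}$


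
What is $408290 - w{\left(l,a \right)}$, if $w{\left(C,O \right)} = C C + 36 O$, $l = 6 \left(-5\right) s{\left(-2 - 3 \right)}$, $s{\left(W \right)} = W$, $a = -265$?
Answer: $395330$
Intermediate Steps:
$l = 150$ ($l = 6 \left(-5\right) \left(-2 - 3\right) = - 30 \left(-2 - 3\right) = \left(-30\right) \left(-5\right) = 150$)
$w{\left(C,O \right)} = C^{2} + 36 O$
$408290 - w{\left(l,a \right)} = 408290 - \left(150^{2} + 36 \left(-265\right)\right) = 408290 - \left(22500 - 9540\right) = 408290 - 12960 = 395330$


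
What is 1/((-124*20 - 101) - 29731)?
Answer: -1/32312 ≈ -3.0948e-5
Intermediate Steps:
1/((-124*20 - 101) - 29731) = 1/((-2480 - 101) - 29731) = 1/(-2581 - 29731) = 1/(-32312) = -1/32312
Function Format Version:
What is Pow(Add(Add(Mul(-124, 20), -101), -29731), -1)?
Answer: Rational(-1, 32312) ≈ -3.0948e-5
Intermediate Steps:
Pow(Add(Add(Mul(-124, 20), -101), -29731), -1) = Pow(Add(Add(-2480, -101), -29731), -1) = Pow(Add(-2581, -29731), -1) = Pow(-32312, -1) = Rational(-1, 32312)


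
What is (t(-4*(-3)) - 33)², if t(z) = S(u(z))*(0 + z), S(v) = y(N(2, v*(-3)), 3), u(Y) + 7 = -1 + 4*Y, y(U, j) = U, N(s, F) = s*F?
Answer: 8485569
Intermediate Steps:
N(s, F) = F*s
u(Y) = -8 + 4*Y (u(Y) = -7 + (-1 + 4*Y) = -8 + 4*Y)
S(v) = -6*v (S(v) = (v*(-3))*2 = -3*v*2 = -6*v)
t(z) = z*(48 - 24*z) (t(z) = (-6*(-8 + 4*z))*(0 + z) = (48 - 24*z)*z = z*(48 - 24*z))
(t(-4*(-3)) - 33)² = (24*(-4*(-3))*(2 - (-4)*(-3)) - 33)² = (24*12*(2 - 1*12) - 33)² = (24*12*(2 - 12) - 33)² = (24*12*(-10) - 33)² = (-2880 - 33)² = (-2913)² = 8485569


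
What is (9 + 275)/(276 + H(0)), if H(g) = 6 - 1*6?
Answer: 71/69 ≈ 1.0290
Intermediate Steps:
H(g) = 0 (H(g) = 6 - 6 = 0)
(9 + 275)/(276 + H(0)) = (9 + 275)/(276 + 0) = 284/276 = 284*(1/276) = 71/69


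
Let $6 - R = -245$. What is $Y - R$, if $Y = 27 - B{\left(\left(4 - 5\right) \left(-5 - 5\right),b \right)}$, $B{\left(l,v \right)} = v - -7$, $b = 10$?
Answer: $-241$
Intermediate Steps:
$R = 251$ ($R = 6 - -245 = 6 + 245 = 251$)
$B{\left(l,v \right)} = 7 + v$ ($B{\left(l,v \right)} = v + 7 = 7 + v$)
$Y = 10$ ($Y = 27 - \left(7 + 10\right) = 27 - 17 = 10$)
$Y - R = 10 - 251 = -241$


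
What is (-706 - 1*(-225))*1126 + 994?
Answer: -540612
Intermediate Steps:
(-706 - 1*(-225))*1126 + 994 = (-706 + 225)*1126 + 994 = -481*1126 + 994 = -541606 + 994 = -540612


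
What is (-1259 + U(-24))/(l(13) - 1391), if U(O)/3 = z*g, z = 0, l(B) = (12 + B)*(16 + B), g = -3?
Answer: 1259/666 ≈ 1.8904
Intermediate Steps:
U(O) = 0 (U(O) = 3*(0*(-3)) = 3*0 = 0)
(-1259 + U(-24))/(l(13) - 1391) = (-1259 + 0)/((192 + 13² + 28*13) - 1391) = -1259/((192 + 169 + 364) - 1391) = -1259/(725 - 1391) = -1259/(-666) = -1/666*(-1259) = 1259/666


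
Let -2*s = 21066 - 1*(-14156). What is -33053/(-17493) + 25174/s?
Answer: 141727601/308069223 ≈ 0.46005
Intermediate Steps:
s = -17611 (s = -(21066 - 1*(-14156))/2 = -(21066 + 14156)/2 = -½*35222 = -17611)
-33053/(-17493) + 25174/s = -33053/(-17493) + 25174/(-17611) = -33053*(-1/17493) + 25174*(-1/17611) = 33053/17493 - 25174/17611 = 141727601/308069223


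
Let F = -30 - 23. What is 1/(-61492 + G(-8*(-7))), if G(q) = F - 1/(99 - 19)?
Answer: -80/4923601 ≈ -1.6248e-5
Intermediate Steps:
F = -53
G(q) = -4241/80 (G(q) = -53 - 1/(99 - 19) = -53 - 1/80 = -4241/80)
1/(-61492 + G(-8*(-7))) = 1/(-61492 - 4241/80) = 1/(-4923601/80) = -80/4923601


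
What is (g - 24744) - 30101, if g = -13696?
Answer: -68541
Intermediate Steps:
(g - 24744) - 30101 = (-13696 - 24744) - 30101 = -38440 - 30101 = -68541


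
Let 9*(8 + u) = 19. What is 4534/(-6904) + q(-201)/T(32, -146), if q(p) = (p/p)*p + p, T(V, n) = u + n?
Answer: 9390347/4718884 ≈ 1.9900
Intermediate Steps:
u = -53/9 (u = -8 + (1/9)*19 = -8 + 19/9 = -53/9 ≈ -5.8889)
T(V, n) = -53/9 + n
q(p) = 2*p (q(p) = 1*p + p = p + p = 2*p)
4534/(-6904) + q(-201)/T(32, -146) = 4534/(-6904) + (2*(-201))/(-53/9 - 146) = 4534*(-1/6904) - 402/(-1367/9) = -2267/3452 - 402*(-9/1367) = -2267/3452 + 3618/1367 = 9390347/4718884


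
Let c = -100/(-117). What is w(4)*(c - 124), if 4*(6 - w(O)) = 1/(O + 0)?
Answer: -171095/234 ≈ -731.17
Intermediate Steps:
c = 100/117 (c = -100*(-1/117) = 100/117 ≈ 0.85470)
w(O) = 6 - 1/(4*O) (w(O) = 6 - 1/(4*(O + 0)) = 6 - 1/(4*O))
w(4)*(c - 124) = (6 - ¼/4)*(100/117 - 124) = (6 - ¼*¼)*(-14408/117) = (6 - 1/16)*(-14408/117) = (95/16)*(-14408/117) = -171095/234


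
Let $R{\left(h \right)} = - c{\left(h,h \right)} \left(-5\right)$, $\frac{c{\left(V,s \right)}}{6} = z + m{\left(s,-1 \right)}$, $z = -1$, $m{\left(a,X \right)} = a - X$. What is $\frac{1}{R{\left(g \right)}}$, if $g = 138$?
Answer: $\frac{1}{4140} \approx 0.00024155$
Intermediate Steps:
$c{\left(V,s \right)} = 6 s$ ($c{\left(V,s \right)} = 6 \left(-1 + \left(s - -1\right)\right) = 6 \left(-1 + \left(s + 1\right)\right) = 6 \left(-1 + \left(1 + s\right)\right) = 6 s$)
$R{\left(h \right)} = 30 h$ ($R{\left(h \right)} = - 6 h \left(-5\right) = 30 h$)
$\frac{1}{R{\left(g \right)}} = \frac{1}{30 \cdot 138} = \frac{1}{4140}$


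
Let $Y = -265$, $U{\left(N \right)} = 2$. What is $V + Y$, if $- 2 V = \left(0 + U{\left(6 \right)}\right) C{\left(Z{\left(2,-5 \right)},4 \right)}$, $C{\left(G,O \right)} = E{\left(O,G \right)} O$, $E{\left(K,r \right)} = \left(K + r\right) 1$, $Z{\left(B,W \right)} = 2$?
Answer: $-289$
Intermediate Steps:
$E{\left(K,r \right)} = K + r$
$C{\left(G,O \right)} = O \left(G + O\right)$ ($C{\left(G,O \right)} = \left(O + G\right) O = \left(G + O\right) O = O \left(G + O\right)$)
$V = -24$ ($V = - \frac{\left(0 + 2\right) 4 \left(2 + 4\right)}{2} = - \frac{2 \cdot 4 \cdot 6}{2} = - \frac{2 \cdot 24}{2} = \left(- \frac{1}{2}\right) 48 = -24$)
$V + Y = -24 - 265 = -289$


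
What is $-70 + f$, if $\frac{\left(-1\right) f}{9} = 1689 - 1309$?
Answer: $-3490$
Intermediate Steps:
$f = -3420$ ($f = - 9 \left(1689 - 1309\right) = \left(-9\right) 380 = -3420$)
$-70 + f = -70 - 3420 = -3490$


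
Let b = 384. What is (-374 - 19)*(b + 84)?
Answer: -183924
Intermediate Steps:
(-374 - 19)*(b + 84) = (-374 - 19)*(384 + 84) = -393*468 = -183924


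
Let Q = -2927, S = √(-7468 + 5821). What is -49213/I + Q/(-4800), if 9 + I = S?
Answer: 102771/400 + 49213*I*√183/576 ≈ 256.93 + 1155.8*I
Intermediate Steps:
S = 3*I*√183 (S = √(-1647) = 3*I*√183 ≈ 40.583*I)
I = -9 + 3*I*√183 ≈ -9.0 + 40.583*I
-49213/I + Q/(-4800) = -49213/(-9 + 3*I*√183) - 2927/(-4800) = -49213/(-9 + 3*I*√183) - 2927*(-1/4800) = -49213/(-9 + 3*I*√183) + 2927/4800 = 2927/4800 - 49213/(-9 + 3*I*√183)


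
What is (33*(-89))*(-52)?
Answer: 152724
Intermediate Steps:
(33*(-89))*(-52) = -2937*(-52) = 152724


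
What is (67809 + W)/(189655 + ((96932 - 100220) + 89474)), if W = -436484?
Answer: -368675/275841 ≈ -1.3365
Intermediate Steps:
(67809 + W)/(189655 + ((96932 - 100220) + 89474)) = (67809 - 436484)/(189655 + ((96932 - 100220) + 89474)) = -368675/(189655 + (-3288 + 89474)) = -368675/(189655 + 86186) = -368675/275841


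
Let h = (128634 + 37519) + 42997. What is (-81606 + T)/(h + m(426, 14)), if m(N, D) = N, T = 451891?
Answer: 370285/209576 ≈ 1.7668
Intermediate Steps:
h = 209150 (h = 166153 + 42997 = 209150)
(-81606 + T)/(h + m(426, 14)) = (-81606 + 451891)/(209150 + 426) = 370285/209576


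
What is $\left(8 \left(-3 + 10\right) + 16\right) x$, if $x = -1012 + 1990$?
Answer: $70416$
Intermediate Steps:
$x = 978$
$\left(8 \left(-3 + 10\right) + 16\right) x = \left(8 \left(-3 + 10\right) + 16\right) 978 = \left(8 \cdot 7 + 16\right) 978 = \left(56 + 16\right) 978 = 72 \cdot 978 = 70416$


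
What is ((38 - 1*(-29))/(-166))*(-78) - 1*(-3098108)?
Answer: 257145577/83 ≈ 3.0981e+6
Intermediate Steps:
((38 - 1*(-29))/(-166))*(-78) - 1*(-3098108) = ((38 + 29)*(-1/166))*(-78) + 3098108 = (67*(-1/166))*(-78) + 3098108 = -67/166*(-78) + 3098108 = 2613/83 + 3098108 = 257145577/83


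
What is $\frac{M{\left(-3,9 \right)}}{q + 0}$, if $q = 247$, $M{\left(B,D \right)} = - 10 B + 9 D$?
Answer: $\frac{111}{247} \approx 0.44939$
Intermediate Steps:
$\frac{M{\left(-3,9 \right)}}{q + 0} = \frac{\left(-10\right) \left(-3\right) + 9 \cdot 9}{247 + 0} = \frac{30 + 81}{247} = 111 \cdot \frac{1}{247} = \frac{111}{247}$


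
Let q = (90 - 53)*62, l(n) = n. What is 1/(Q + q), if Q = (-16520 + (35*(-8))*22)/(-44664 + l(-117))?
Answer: 14927/34250098 ≈ 0.00043582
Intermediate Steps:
q = 2294 (q = 37*62 = 2294)
Q = 7560/14927 (Q = (-16520 + (35*(-8))*22)/(-44664 - 117) = (-16520 - 280*22)/(-44781) = (-16520 - 6160)*(-1/44781) = -22680*(-1/44781) = 7560/14927 ≈ 0.50646)
1/(Q + q) = 1/(7560/14927 + 2294) = 1/(34250098/14927) = 14927/34250098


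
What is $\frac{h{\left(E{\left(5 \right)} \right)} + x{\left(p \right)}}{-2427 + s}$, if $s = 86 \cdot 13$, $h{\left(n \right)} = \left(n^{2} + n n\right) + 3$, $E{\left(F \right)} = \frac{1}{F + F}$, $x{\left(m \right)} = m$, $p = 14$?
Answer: $- \frac{851}{65450} \approx -0.013002$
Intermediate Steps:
$E{\left(F \right)} = \frac{1}{2 F}$
$h{\left(n \right)} = 3 + 2 n^{2}$ ($h{\left(n \right)} = \left(n^{2} + n^{2}\right) + 3 = 2 n^{2} + 3 = 3 + 2 n^{2}$)
$s = 1118$
$\frac{h{\left(E{\left(5 \right)} \right)} + x{\left(p \right)}}{-2427 + s} = \frac{\left(3 + 2 \left(\frac{1}{2 \cdot 5}\right)^{2}\right) + 14}{-2427 + 1118} = \frac{\left(3 + 2 \left(\frac{1}{2} \cdot \frac{1}{5}\right)^{2}\right) + 14}{-1309} = \left(\left(3 + \frac{2}{100}\right) + 14\right) \left(- \frac{1}{1309}\right) = \left(\left(3 + 2 \cdot \frac{1}{100}\right) + 14\right) \left(- \frac{1}{1309}\right) = \left(\left(3 + \frac{1}{50}\right) + 14\right) \left(- \frac{1}{1309}\right) = \left(\frac{151}{50} + 14\right) \left(- \frac{1}{1309}\right) = \frac{851}{50} \left(- \frac{1}{1309}\right) = - \frac{851}{65450}$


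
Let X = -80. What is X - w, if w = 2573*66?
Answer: -169898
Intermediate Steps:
w = 169818
X - w = -80 - 1*169818 = -80 - 169818 = -169898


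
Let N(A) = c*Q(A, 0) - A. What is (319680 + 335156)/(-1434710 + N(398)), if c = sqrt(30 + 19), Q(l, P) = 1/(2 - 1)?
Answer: -654836/1435101 ≈ -0.45630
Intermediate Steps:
Q(l, P) = 1 (Q(l, P) = 1/1 = 1)
c = 7 (c = sqrt(49) = 7)
N(A) = 7 - A (N(A) = 7*1 - A = 7 - A)
(319680 + 335156)/(-1434710 + N(398)) = (319680 + 335156)/(-1434710 + (7 - 1*398)) = 654836/(-1434710 + (7 - 398)) = 654836/(-1434710 - 391) = 654836/(-1435101) = 654836*(-1/1435101) = -654836/1435101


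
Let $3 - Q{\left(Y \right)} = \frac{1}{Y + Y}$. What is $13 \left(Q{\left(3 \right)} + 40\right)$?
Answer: $\frac{3341}{6} \approx 556.83$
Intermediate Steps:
$Q{\left(Y \right)} = 3 - \frac{1}{2 Y}$ ($Q{\left(Y \right)} = 3 - \frac{1}{Y + Y} = 3 - \frac{1}{2 Y}$)
$13 \left(Q{\left(3 \right)} + 40\right) = 13 \left(\left(3 - \frac{1}{2 \cdot 3}\right) + 40\right) = 13 \left(\left(3 - \frac{1}{6}\right) + 40\right) = 13 \left(\frac{17}{6} + 40\right) = 13 \cdot \frac{257}{6} = \frac{3341}{6}$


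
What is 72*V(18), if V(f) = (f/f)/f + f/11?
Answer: 1340/11 ≈ 121.82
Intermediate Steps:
V(f) = 1/f + f/11 (V(f) = 1/f + f*(1/11) = 1/f + f/11)
72*V(18) = 72*(1/18 + (1/11)*18) = 72*(1/18 + 18/11) = 72*(335/198) = 1340/11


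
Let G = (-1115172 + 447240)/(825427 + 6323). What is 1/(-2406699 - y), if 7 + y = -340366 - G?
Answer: -138625/286444553072 ≈ -4.8395e-7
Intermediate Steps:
G = -111322/138625 (G = -667932/831750 = -667932*1/831750 = -111322/138625 ≈ -0.80304)
y = -47184095803/138625 (y = -7 + (-340366 - 1*(-111322/138625)) = -7 + (-340366 + 111322/138625) = -7 - 47183125428/138625 = -47184095803/138625 ≈ -3.4037e+5)
1/(-2406699 - y) = 1/(-2406699 - 1*(-47184095803/138625)) = 1/(-2406699 + 47184095803/138625) = 1/(-286444553072/138625) = -138625/286444553072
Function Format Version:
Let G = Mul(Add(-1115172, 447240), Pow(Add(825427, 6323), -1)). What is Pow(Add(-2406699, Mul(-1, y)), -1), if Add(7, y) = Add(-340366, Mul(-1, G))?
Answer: Rational(-138625, 286444553072) ≈ -4.8395e-7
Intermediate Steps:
G = Rational(-111322, 138625) (G = Mul(-667932, Pow(831750, -1)) = Mul(-667932, Rational(1, 831750)) = Rational(-111322, 138625) ≈ -0.80304)
y = Rational(-47184095803, 138625) (y = Add(-7, Add(-340366, Mul(-1, Rational(-111322, 138625)))) = Add(-7, Add(-340366, Rational(111322, 138625))) = Add(-7, Rational(-47183125428, 138625)) = Rational(-47184095803, 138625) ≈ -3.4037e+5)
Pow(Add(-2406699, Mul(-1, y)), -1) = Pow(Add(-2406699, Mul(-1, Rational(-47184095803, 138625))), -1) = Pow(Add(-2406699, Rational(47184095803, 138625)), -1) = Pow(Rational(-286444553072, 138625), -1) = Rational(-138625, 286444553072)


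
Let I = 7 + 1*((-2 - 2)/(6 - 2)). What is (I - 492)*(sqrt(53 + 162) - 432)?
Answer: 209952 - 486*sqrt(215) ≈ 2.0283e+5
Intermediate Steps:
I = 6 (I = 7 + 1*(-4/4) = 7 + 1*(-4*1/4) = 7 + 1*(-1) = 7 - 1 = 6)
(I - 492)*(sqrt(53 + 162) - 432) = (6 - 492)*(sqrt(53 + 162) - 432) = -486*(sqrt(215) - 432) = -486*(-432 + sqrt(215)) = 209952 - 486*sqrt(215)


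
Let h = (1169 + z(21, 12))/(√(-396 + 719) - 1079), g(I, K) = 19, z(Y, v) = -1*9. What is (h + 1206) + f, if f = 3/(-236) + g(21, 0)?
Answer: 168094907503/137342324 - 580*√323/581959 ≈ 1223.9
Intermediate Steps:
z(Y, v) = -9
h = 1160/(-1079 + √323) (h = (1169 - 9)/(√(-396 + 719) - 1079) = 1160/(√323 - 1079) = 1160/(-1079 + √323) ≈ -1.0933)
f = 4481/236 (f = 3/(-236) + 19 = 3*(-1/236) + 19 = -3/236 + 19 = 4481/236 ≈ 18.987)
(h + 1206) + f = ((-625820/581959 - 580*√323/581959) + 1206) + 4481/236 = (701216734/581959 - 580*√323/581959) + 4481/236 = 168094907503/137342324 - 580*√323/581959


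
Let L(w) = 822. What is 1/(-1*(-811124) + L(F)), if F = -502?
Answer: 1/811946 ≈ 1.2316e-6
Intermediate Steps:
1/(-1*(-811124) + L(F)) = 1/(-1*(-811124) + 822) = 1/(811124 + 822) = 1/811946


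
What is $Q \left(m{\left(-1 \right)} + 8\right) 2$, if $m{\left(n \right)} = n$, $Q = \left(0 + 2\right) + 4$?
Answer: $84$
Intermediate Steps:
$Q = 6$ ($Q = 2 + 4 = 6$)
$Q \left(m{\left(-1 \right)} + 8\right) 2 = 6 \left(-1 + 8\right) 2 = 6 \cdot 7 \cdot 2 = 42 \cdot 2 = 84$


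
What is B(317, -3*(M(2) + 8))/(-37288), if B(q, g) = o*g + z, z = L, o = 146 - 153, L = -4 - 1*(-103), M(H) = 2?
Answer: -309/37288 ≈ -0.0082868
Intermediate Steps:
L = 99 (L = -4 + 103 = 99)
o = -7
z = 99
B(q, g) = 99 - 7*g (B(q, g) = -7*g + 99 = 99 - 7*g)
B(317, -3*(M(2) + 8))/(-37288) = (99 - (-21)*(2 + 8))/(-37288) = (99 - (-21)*10)*(-1/37288) = (99 - 7*(-30))*(-1/37288) = (99 + 210)*(-1/37288) = 309*(-1/37288) = -309/37288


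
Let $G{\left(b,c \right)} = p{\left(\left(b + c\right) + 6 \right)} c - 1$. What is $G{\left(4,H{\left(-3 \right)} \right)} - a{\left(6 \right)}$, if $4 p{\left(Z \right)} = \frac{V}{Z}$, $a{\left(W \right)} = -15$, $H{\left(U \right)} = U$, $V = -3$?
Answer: $\frac{401}{28} \approx 14.321$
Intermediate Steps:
$p{\left(Z \right)} = - \frac{3}{4 Z}$ ($p{\left(Z \right)} = \frac{\left(-3\right) \frac{1}{Z}}{4} = - \frac{3}{4 Z}$)
$G{\left(b,c \right)} = -1 - \frac{3 c}{4 \left(6 + b + c\right)}$ ($G{\left(b,c \right)} = - \frac{3}{4 \left(\left(b + c\right) + 6\right)} c - 1 = - \frac{3}{4 \left(6 + b + c\right)} c - 1 = - \frac{3 c}{4 \left(6 + b + c\right)} - 1 = -1 - \frac{3 c}{4 \left(6 + b + c\right)}$)
$G{\left(4,H{\left(-3 \right)} \right)} - a{\left(6 \right)} = \frac{-6 - 4 - - \frac{21}{4}}{6 + 4 - 3} - -15 = \frac{-6 - 4 + \frac{21}{4}}{7} + 15 = \frac{1}{7} \left(- \frac{19}{4}\right) + 15 = - \frac{19}{28} + 15 = \frac{401}{28}$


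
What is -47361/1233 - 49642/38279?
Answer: -624713435/15732669 ≈ -39.708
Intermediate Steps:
-47361/1233 - 49642/38279 = -47361*1/1233 - 49642*1/38279 = -15787/411 - 49642/38279 = -624713435/15732669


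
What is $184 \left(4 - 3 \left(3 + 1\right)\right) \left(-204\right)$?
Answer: $300288$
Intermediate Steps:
$184 \left(4 - 3 \left(3 + 1\right)\right) \left(-204\right) = 184 \left(4 - 12\right) \left(-204\right) = 184 \left(-8\right) \left(-204\right) = \left(-1472\right) \left(-204\right) = 300288$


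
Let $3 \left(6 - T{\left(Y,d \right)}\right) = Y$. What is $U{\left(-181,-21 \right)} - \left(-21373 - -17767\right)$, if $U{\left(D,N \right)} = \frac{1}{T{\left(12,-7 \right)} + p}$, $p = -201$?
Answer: $\frac{717593}{199} \approx 3606.0$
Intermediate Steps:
$T{\left(Y,d \right)} = 6 - \frac{Y}{3}$
$U{\left(D,N \right)} = - \frac{1}{199}$ ($U{\left(D,N \right)} = \frac{1}{\left(6 - 4\right) - 201} = \frac{1}{2 - 201} = \frac{1}{-199} = - \frac{1}{199}$)
$U{\left(-181,-21 \right)} - \left(-21373 - -17767\right) = - \frac{1}{199} - \left(-21373 - -17767\right) = - \frac{1}{199} - \left(-21373 + 17767\right) = - \frac{1}{199} - -3606 = - \frac{1}{199} + 3606 = \frac{717593}{199}$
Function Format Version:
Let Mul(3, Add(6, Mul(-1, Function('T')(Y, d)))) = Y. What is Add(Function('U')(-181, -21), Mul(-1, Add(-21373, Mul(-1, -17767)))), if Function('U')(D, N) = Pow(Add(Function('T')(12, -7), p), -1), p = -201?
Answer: Rational(717593, 199) ≈ 3606.0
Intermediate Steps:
Function('T')(Y, d) = Add(6, Mul(Rational(-1, 3), Y))
Function('U')(D, N) = Rational(-1, 199) (Function('U')(D, N) = Pow(Add(Add(6, Mul(Rational(-1, 3), 12)), -201), -1) = Pow(Add(Add(6, -4), -201), -1) = Pow(Add(2, -201), -1) = Pow(-199, -1) = Rational(-1, 199))
Add(Function('U')(-181, -21), Mul(-1, Add(-21373, Mul(-1, -17767)))) = Add(Rational(-1, 199), Mul(-1, Add(-21373, Mul(-1, -17767)))) = Add(Rational(-1, 199), Mul(-1, Add(-21373, 17767))) = Add(Rational(-1, 199), Mul(-1, -3606)) = Add(Rational(-1, 199), 3606) = Rational(717593, 199)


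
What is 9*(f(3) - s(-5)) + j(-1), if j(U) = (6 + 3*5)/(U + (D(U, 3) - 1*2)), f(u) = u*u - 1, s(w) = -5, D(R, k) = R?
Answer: 447/4 ≈ 111.75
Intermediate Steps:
f(u) = -1 + u² (f(u) = u² - 1 = -1 + u²)
j(U) = 21/(-2 + 2*U) (j(U) = (6 + 3*5)/(U + (U - 1*2)) = (6 + 15)/(U + (U - 2)) = 21/(U + (-2 + U)) = 21/(-2 + 2*U))
9*(f(3) - s(-5)) + j(-1) = 9*((-1 + 3²) - 1*(-5)) + 21/(2*(-1 - 1)) = 9*((-1 + 9) + 5) + (21/2)/(-2) = 9*(8 + 5) + (21/2)*(-½) = 9*13 - 21/4 = 117 - 21/4 = 447/4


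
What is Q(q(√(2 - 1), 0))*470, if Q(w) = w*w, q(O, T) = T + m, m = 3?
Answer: 4230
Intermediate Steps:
q(O, T) = 3 + T (q(O, T) = T + 3 = 3 + T)
Q(w) = w²
Q(q(√(2 - 1), 0))*470 = (3 + 0)²*470 = 3²*470 = 9*470 = 4230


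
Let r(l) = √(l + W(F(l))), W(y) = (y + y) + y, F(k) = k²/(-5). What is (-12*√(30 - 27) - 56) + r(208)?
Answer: -56 - 12*√3 + 4*I*√40235/5 ≈ -76.785 + 160.47*I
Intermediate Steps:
F(k) = -k²/5 (F(k) = k²*(-⅕) = -k²/5)
W(y) = 3*y (W(y) = 2*y + y = 3*y)
r(l) = √(l - 3*l²/5) (r(l) = √(l + 3*(-l²/5)) = √(l - 3*l²/5))
(-12*√(30 - 27) - 56) + r(208) = (-12*√(30 - 27) - 56) + √5*√(208*(5 - 3*208))/5 = (-12*√3 - 56) + √5*√(208*(5 - 624))/5 = (-56 - 12*√3) + √5*√(208*(-619))/5 = (-56 - 12*√3) + √5*√(-128752)/5 = (-56 - 12*√3) + √5*(4*I*√8047)/5 = (-56 - 12*√3) + 4*I*√40235/5 = -56 - 12*√3 + 4*I*√40235/5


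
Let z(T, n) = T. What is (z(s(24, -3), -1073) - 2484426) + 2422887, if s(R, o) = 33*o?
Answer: -61638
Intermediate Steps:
(z(s(24, -3), -1073) - 2484426) + 2422887 = (33*(-3) - 2484426) + 2422887 = (-99 - 2484426) + 2422887 = -2484525 + 2422887 = -61638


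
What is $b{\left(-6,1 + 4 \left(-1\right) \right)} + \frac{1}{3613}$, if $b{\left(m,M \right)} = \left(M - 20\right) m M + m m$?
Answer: $- \frac{1365713}{3613} \approx -378.0$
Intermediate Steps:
$b{\left(m,M \right)} = m^{2} + M m \left(-20 + M\right)$ ($b{\left(m,M \right)} = \left(-20 + M\right) m M + m^{2} = m \left(-20 + M\right) M + m^{2} = M m \left(-20 + M\right) + m^{2} = m^{2} + M m \left(-20 + M\right)$)
$b{\left(-6,1 + 4 \left(-1\right) \right)} + \frac{1}{3613} = - 6 \left(-6 + \left(1 + 4 \left(-1\right)\right)^{2} - 20 \left(1 + 4 \left(-1\right)\right)\right) + \frac{1}{3613} = - 6 \left(-6 + \left(1 - 4\right)^{2} - 20 \left(1 - 4\right)\right) + \frac{1}{3613} = - 6 \left(-6 + \left(-3\right)^{2} - -60\right) + \frac{1}{3613} = - 6 \left(-6 + 9 + 60\right) + \frac{1}{3613} = \left(-6\right) 63 + \frac{1}{3613} = -378 + \frac{1}{3613} = - \frac{1365713}{3613}$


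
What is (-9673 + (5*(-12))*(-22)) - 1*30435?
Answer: -38788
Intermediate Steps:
(-9673 + (5*(-12))*(-22)) - 1*30435 = (-9673 - 60*(-22)) - 30435 = (-9673 + 1320) - 30435 = -8353 - 30435 = -38788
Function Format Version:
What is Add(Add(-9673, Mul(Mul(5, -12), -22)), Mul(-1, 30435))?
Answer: -38788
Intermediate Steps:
Add(Add(-9673, Mul(Mul(5, -12), -22)), Mul(-1, 30435)) = Add(Add(-9673, Mul(-60, -22)), -30435) = Add(Add(-9673, 1320), -30435) = Add(-8353, -30435) = -38788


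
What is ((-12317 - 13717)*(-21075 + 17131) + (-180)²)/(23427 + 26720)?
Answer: 102710496/50147 ≈ 2048.2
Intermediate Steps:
((-12317 - 13717)*(-21075 + 17131) + (-180)²)/(23427 + 26720) = (-26034*(-3944) + 32400)/50147 = (102678096 + 32400)*(1/50147) = 102710496*(1/50147) = 102710496/50147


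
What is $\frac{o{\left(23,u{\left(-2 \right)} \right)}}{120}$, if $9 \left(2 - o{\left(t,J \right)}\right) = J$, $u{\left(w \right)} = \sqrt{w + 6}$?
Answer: $\frac{2}{135} \approx 0.014815$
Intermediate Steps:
$u{\left(w \right)} = \sqrt{6 + w}$
$o{\left(t,J \right)} = 2 - \frac{J}{9}$
$\frac{o{\left(23,u{\left(-2 \right)} \right)}}{120} = \frac{2 - \frac{\sqrt{6 - 2}}{9}}{120} = \left(2 - \frac{\sqrt{4}}{9}\right) \frac{1}{120} = \left(2 - \frac{2}{9}\right) \frac{1}{120} = \frac{16}{9} \cdot \frac{1}{120} = \frac{2}{135}$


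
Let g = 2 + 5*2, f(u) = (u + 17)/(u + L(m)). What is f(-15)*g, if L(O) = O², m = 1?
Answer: -12/7 ≈ -1.7143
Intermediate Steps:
f(u) = (17 + u)/(1 + u) (f(u) = (u + 17)/(u + 1²) = (17 + u)/(u + 1) = (17 + u)/(1 + u))
g = 12 (g = 2 + 10 = 12)
f(-15)*g = ((17 - 15)/(1 - 15))*12 = (2/(-14))*12 = -1/14*2*12 = -⅐*12 = -12/7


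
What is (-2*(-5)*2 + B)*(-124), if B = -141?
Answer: 15004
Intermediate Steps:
(-2*(-5)*2 + B)*(-124) = (-2*(-5)*2 - 141)*(-124) = (10*2 - 141)*(-124) = (20 - 141)*(-124) = -121*(-124) = 15004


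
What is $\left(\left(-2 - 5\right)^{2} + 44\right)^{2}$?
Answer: $8649$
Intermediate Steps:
$\left(\left(-2 - 5\right)^{2} + 44\right)^{2} = \left(\left(-7\right)^{2} + 44\right)^{2} = \left(49 + 44\right)^{2} = 93^{2} = 8649$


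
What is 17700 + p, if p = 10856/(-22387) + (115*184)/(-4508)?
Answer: 19410564146/1096963 ≈ 17695.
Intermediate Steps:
p = -5680954/1096963 (p = 10856*(-1/22387) + 21160*(-1/4508) = -10856/22387 - 230/49 = -5680954/1096963 ≈ -5.1788)
17700 + p = 17700 - 5680954/1096963 = 19410564146/1096963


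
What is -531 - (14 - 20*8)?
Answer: -385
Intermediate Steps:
-531 - (14 - 20*8) = -531 - (14 - 160) = -531 - 1*(-146) = -531 + 146 = -385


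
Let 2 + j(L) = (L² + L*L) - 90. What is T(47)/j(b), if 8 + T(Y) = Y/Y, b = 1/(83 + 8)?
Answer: 57967/761850 ≈ 0.076087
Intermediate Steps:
b = 1/91 ≈ 0.010989
j(L) = -92 + 2*L² (j(L) = -2 + ((L² + L*L) - 90) = -2 + ((L² + L²) - 90) = -2 + (2*L² - 90) = -2 + (-90 + 2*L²) = -92 + 2*L²)
T(Y) = -7 (T(Y) = -8 + Y/Y = -8 + 1 = -7)
T(47)/j(b) = -7/(-92 + 2*(1/91)²) = -7/(-92 + 2*(1/8281)) = -7/(-92 + 2/8281) = -7/(-761850/8281) = -7*(-8281/761850) = 57967/761850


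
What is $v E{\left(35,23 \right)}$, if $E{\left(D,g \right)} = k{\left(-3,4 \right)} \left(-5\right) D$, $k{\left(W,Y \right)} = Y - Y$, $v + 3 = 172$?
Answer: $0$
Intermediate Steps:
$v = 169$ ($v = -3 + 172 = 169$)
$k{\left(W,Y \right)} = 0$
$E{\left(D,g \right)} = 0$ ($E{\left(D,g \right)} = 0 \left(-5\right) D = 0 D = 0$)
$v E{\left(35,23 \right)} = 169 \cdot 0 = 0$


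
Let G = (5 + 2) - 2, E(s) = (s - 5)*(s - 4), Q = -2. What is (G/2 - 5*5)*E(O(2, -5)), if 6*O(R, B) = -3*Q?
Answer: -270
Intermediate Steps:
O(R, B) = 1 (O(R, B) = (-3*(-2))/6 = (1/6)*6 = 1)
E(s) = (-5 + s)*(-4 + s)
G = 5 (G = 7 - 2 = 5)
(G/2 - 5*5)*E(O(2, -5)) = (5/2 - 5*5)*(20 + 1**2 - 9*1) = (5*(1/2) - 25)*(20 + 1 - 9) = (5/2 - 25)*12 = -45/2*12 = -270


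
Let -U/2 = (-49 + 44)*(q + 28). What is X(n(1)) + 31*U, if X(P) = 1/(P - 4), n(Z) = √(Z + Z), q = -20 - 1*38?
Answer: -65102/7 - √2/14 ≈ -9300.4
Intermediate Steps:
q = -58 (q = -20 - 38 = -58)
U = -300 (U = -2*(-49 + 44)*(-58 + 28) = -(-10)*(-30) = -2*150 = -300)
n(Z) = √2*√Z (n(Z) = √(2*Z) = √2*√Z)
X(P) = 1/(-4 + P)
X(n(1)) + 31*U = 1/(-4 + √2*√1) + 31*(-300) = 1/(-4 + √2*1) - 9300 = 1/(-4 + √2) - 9300 = -9300 + 1/(-4 + √2)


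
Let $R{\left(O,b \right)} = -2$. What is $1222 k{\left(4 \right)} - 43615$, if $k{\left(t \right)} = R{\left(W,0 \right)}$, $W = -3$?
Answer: $-46059$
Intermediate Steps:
$k{\left(t \right)} = -2$
$1222 k{\left(4 \right)} - 43615 = 1222 \left(-2\right) - 43615 = -2444 - 43615 = -46059$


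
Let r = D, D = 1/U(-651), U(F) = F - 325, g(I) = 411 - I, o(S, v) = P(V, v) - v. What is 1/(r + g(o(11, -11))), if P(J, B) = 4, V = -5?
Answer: 976/386495 ≈ 0.0025253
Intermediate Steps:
o(S, v) = 4 - v
U(F) = -325 + F
D = -1/976 (D = 1/(-325 - 651) = 1/(-976) = -1/976 ≈ -0.0010246)
r = -1/976 ≈ -0.0010246
1/(r + g(o(11, -11))) = 1/(-1/976 + (411 - (4 - 1*(-11)))) = 1/(-1/976 + (411 - (4 + 11))) = 1/(-1/976 + (411 - 1*15)) = 1/(-1/976 + (411 - 15)) = 1/(-1/976 + 396) = 1/(386495/976) = 976/386495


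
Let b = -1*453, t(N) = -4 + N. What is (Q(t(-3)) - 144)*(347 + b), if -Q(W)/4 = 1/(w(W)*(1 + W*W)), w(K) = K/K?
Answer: 381812/25 ≈ 15272.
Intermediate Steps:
w(K) = 1
b = -453
Q(W) = -4/(1 + W**2) (Q(W) = -4/(1 + W*W) = -4/(1 + W**2))
(Q(t(-3)) - 144)*(347 + b) = (-4/(1 + (-4 - 3)**2) - 144)*(347 - 453) = (-4/(1 + (-7)**2) - 144)*(-106) = (-4/(1 + 49) - 144)*(-106) = (-4/50 - 144)*(-106) = (-4*1/50 - 144)*(-106) = (-2/25 - 144)*(-106) = -3602/25*(-106) = 381812/25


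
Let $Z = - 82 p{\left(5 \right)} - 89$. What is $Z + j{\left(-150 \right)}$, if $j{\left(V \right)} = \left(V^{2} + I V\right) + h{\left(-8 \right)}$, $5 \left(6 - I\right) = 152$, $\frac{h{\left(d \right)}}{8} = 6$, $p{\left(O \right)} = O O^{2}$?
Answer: $15869$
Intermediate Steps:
$p{\left(O \right)} = O^{3}$
$h{\left(d \right)} = 48$ ($h{\left(d \right)} = 8 \cdot 6 = 48$)
$I = - \frac{122}{5}$ ($I = 6 - \frac{152}{5} = - \frac{122}{5} \approx -24.4$)
$j{\left(V \right)} = 48 + V^{2} - \frac{122 V}{5}$ ($j{\left(V \right)} = \left(V^{2} - \frac{122 V}{5}\right) + 48 = 48 + V^{2} - \frac{122 V}{5}$)
$Z = -10339$ ($Z = - 82 \cdot 5^{3} - 89 = \left(-82\right) 125 - 89 = -10250 - 89 = -10339$)
$Z + j{\left(-150 \right)} = -10339 + \left(48 + \left(-150\right)^{2} - -3660\right) = -10339 + \left(48 + 22500 + 3660\right) = -10339 + 26208 = 15869$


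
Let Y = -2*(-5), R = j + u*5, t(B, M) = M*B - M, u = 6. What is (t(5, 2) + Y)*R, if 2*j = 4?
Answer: 576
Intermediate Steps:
j = 2 (j = (½)*4 = 2)
t(B, M) = -M + B*M (t(B, M) = B*M - M = -M + B*M)
R = 32 (R = 2 + 6*5 = 2 + 30 = 32)
Y = 10
(t(5, 2) + Y)*R = (2*(-1 + 5) + 10)*32 = (2*4 + 10)*32 = (8 + 10)*32 = 18*32 = 576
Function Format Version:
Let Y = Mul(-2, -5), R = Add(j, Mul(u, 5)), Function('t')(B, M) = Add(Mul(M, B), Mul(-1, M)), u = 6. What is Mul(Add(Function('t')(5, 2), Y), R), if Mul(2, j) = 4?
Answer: 576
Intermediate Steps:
j = 2 (j = Mul(Rational(1, 2), 4) = 2)
Function('t')(B, M) = Add(Mul(-1, M), Mul(B, M)) (Function('t')(B, M) = Add(Mul(B, M), Mul(-1, M)) = Add(Mul(-1, M), Mul(B, M)))
R = 32 (R = Add(2, Mul(6, 5)) = Add(2, 30) = 32)
Y = 10
Mul(Add(Function('t')(5, 2), Y), R) = Mul(Add(Mul(2, Add(-1, 5)), 10), 32) = Mul(Add(Mul(2, 4), 10), 32) = Mul(Add(8, 10), 32) = Mul(18, 32) = 576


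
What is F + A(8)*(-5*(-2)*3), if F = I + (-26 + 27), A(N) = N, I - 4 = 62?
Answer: 307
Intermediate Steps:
I = 66 (I = 4 + 62 = 66)
F = 67 (F = 66 + (-26 + 27) = 66 + 1 = 67)
F + A(8)*(-5*(-2)*3) = 67 + 8*(-5*(-2)*3) = 67 + 8*(10*3) = 67 + 8*30 = 67 + 240 = 307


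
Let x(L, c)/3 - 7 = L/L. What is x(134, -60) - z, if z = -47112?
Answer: 47136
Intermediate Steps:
x(L, c) = 24 (x(L, c) = 21 + 3*(L/L) = 21 + 3*1 = 21 + 3 = 24)
x(134, -60) - z = 24 - 1*(-47112) = 24 + 47112 = 47136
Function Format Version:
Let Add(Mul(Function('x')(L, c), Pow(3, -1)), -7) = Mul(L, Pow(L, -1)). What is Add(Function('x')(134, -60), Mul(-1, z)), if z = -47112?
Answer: 47136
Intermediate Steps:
Function('x')(L, c) = 24 (Function('x')(L, c) = Add(21, Mul(3, Mul(L, Pow(L, -1)))) = Add(21, Mul(3, 1)) = Add(21, 3) = 24)
Add(Function('x')(134, -60), Mul(-1, z)) = Add(24, Mul(-1, -47112)) = Add(24, 47112) = 47136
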